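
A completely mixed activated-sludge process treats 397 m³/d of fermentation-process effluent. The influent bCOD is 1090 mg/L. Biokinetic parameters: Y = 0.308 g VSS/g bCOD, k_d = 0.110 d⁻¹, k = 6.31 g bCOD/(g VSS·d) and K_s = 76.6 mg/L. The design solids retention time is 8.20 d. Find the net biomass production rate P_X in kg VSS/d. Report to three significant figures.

P_X ≈ 69.4 kg VSS/d

Effluent substrate depends only on kinetics and SRT: S = K_s(1 + k_d θ_c) / [θ_c(Yk − k_d) − 1] = 76.6 × (1 + 0.110 × 8.20) / [8.20 × (0.308 × 6.31 − 0.110) − 1] = 145.7 / 14.03 = 10.38 mg/L.
The observed yield is Y_obs = Y/(1 + k_d·θ_c) = 0.308 / (1 + 0.110 × 8.20) = 0.308 / 1.902 = 0.1619 g VSS per g bCOD removed.
Q·(S₀ − S) = 397 × (1090 − 10.4) × 10⁻³ = 428.6 kg/d removed.
Biomass produced: P_X = Y_obs·Q·ΔS = 0.1619 × 428.6 ≈ 69.41 kg VSS/d.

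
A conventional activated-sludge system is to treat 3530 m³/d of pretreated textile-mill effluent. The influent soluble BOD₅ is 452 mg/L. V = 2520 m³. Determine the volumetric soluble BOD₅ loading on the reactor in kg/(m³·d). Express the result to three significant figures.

Volumetric loading L_v = Q·S₀ / V = 3530 × 452 g/m³ / 2520 m³ = 633.2 g/(m³·d) = 0.6332 kg soluble BOD₅/(m³·d).

L_v ≈ 0.633 kg soluble BOD₅/(m³·d)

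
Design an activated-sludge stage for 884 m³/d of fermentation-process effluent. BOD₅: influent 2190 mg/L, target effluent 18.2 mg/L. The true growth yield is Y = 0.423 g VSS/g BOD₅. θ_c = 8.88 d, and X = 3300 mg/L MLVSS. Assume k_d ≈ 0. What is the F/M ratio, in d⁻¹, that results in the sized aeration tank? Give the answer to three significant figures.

V·X = Y·Q·ΔS·θ_c gives V = 0.423 × 884 × (2190 − 18.2) × 8.88 / 3300 = 2185 m³.
F/M = applied load / biomass = Q·S₀/(V·X) = 884 × 2190 / (2185 × 3300) = 0.2685 d⁻¹.

F/M ≈ 0.268 d⁻¹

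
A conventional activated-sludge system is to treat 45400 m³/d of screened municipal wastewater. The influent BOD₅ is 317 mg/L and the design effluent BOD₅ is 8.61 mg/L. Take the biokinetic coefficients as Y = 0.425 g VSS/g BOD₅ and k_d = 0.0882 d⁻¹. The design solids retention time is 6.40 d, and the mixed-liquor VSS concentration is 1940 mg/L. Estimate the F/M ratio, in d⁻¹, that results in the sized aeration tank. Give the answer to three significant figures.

F/M ≈ 0.591 d⁻¹

Rearranging the biomass balance for a CMAS with decay, V = Y·Q·ΔS·θ_c / [X·(1+k_d θ_c)] = 0.425 × 45400 × (317 − 8.61) × 6.40 / [1940 × (1 + 0.0882 × 6.40)] = 3.81×10^7 / 3035 = 12547 m³.
Food-to-microorganism ratio F/M = Q S₀ / (V X) = 45400 × 317 / (12547 × 1940) = 0.5912 d⁻¹.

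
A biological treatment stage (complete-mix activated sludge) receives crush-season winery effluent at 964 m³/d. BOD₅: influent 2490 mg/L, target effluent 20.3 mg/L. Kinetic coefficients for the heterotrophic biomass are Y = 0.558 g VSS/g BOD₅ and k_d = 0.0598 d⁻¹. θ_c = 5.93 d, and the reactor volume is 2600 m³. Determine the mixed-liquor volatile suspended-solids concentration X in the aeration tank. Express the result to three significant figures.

Solving the biomass balance for X: X = Y Q (S₀−S) θ_c / [V (1+k_d θ_c)] = 0.558 × 964 × (2490 − 20.3) × 5.93 / [2600 × (1 + 0.0598 × 5.93)] = 2237 mg/L.

X ≈ 2240 mg/L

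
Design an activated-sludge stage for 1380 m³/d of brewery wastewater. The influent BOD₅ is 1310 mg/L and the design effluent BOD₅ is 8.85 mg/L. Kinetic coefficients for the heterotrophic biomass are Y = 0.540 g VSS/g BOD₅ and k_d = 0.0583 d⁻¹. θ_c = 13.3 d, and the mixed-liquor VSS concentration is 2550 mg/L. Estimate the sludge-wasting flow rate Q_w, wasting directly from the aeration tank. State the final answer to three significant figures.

Rearranging the biomass balance for a CMAS with decay, V = Y·Q·ΔS·θ_c / [X·(1+k_d θ_c)] = 0.540 × 1380 × (1310 − 8.85) × 13.3 / [2550 × (1 + 0.0583 × 13.3)] = 1.29×10^7 / 4527 = 2849 m³.
For wasting at MLVSS concentration, Q_w = V/θ_c = 2849/13.3 = 214.2 m³/d.

Q_w ≈ 214 m³/d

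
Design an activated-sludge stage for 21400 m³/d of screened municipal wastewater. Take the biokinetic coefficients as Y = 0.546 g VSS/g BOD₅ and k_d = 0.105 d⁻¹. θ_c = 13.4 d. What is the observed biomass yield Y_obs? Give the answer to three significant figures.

Y_obs ≈ 0.227 g VSS/g BOD₅

Observed yield with endogenous decay: Y_obs = Y / (1 + k_d·θ_c) = 0.546 / (1 + 0.105 × 13.4) = 0.546 / 2.407 = 0.2268 g VSS/g BOD₅.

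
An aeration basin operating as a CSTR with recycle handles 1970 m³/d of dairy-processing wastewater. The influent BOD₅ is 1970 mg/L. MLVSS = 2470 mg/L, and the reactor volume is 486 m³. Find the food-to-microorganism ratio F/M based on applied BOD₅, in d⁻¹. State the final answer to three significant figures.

F/M = applied load / biomass = Q·S₀/(V·X) = 1970 × 1970 / (486.0 × 2470) = 3.233 d⁻¹.

F/M ≈ 3.23 d⁻¹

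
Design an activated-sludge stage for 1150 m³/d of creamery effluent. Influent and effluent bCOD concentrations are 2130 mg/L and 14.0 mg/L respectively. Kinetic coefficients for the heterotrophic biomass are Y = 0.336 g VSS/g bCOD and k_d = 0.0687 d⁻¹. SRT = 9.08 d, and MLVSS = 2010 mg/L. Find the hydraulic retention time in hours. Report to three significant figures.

τ ≈ 47.5 h

From the SRT design equation V = Y Q (S₀−S) θ_c / [X (1 + k_d θ_c)] = 0.336 × 1150 × (2130 − 14.0) × 9.08 / [2010 × (1 + 0.0687 × 9.08)] = 7.42×10^6 / 3264 = 2275 m³.
Hydraulic retention time τ = V/Q = 2275 / 1150 = 1.978 d = 47.47 h.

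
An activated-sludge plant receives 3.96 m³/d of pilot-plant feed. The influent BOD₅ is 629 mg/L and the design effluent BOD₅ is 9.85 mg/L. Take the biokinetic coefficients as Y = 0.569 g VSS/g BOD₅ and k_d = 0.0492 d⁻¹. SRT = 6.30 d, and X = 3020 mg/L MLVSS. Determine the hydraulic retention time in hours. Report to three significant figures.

τ ≈ 13.5 h

From the SRT design equation V = Y Q (S₀−S) θ_c / [X (1 + k_d θ_c)] = 0.569 × 3.96 × (629 − 9.85) × 6.30 / [3020 × (1 + 0.0492 × 6.30)] = 8.79×10^3 / 3956 = 2.222 m³.
Hydraulic retention time τ = V/Q = 2.222 / 3.96 = 0.5610 d = 13.46 h.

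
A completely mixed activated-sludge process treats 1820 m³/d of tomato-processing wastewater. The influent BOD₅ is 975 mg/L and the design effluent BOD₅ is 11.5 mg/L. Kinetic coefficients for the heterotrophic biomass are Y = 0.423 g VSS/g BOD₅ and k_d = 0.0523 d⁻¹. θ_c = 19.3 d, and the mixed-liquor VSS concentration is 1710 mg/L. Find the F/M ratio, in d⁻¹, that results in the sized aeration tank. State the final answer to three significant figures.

F/M ≈ 0.249 d⁻¹

Steady-state biomass mass balance: V·X·(1 + k_d·θ_c) = Y·Q·(S₀ − S)·θ_c, so V = 0.423 × 1820 × (975 − 11.5) × 19.3 / [1710 × (1 + 0.0523 × 19.3)] = 1.43×10^7 / 3436 = 4166 m³.
F/M = Q·S₀ / (V·X) = 1820 × 975 / (4166 × 1710) = 0.2491 g BOD₅·(g VSS·d)⁻¹.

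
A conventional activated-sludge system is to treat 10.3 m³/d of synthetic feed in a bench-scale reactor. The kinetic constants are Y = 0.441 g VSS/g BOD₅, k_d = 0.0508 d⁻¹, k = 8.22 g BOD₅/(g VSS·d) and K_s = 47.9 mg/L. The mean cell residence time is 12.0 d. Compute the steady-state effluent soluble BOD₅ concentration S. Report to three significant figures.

Effluent substrate depends only on kinetics and SRT: S = K_s(1 + k_d θ_c) / [θ_c(Yk − k_d) − 1] = 47.9 × (1 + 0.0508 × 12.0) / [12.0 × (0.441 × 8.22 − 0.0508) − 1] = 77.10 / 41.89 = 1.841 mg/L.

S ≈ 1.84 mg/L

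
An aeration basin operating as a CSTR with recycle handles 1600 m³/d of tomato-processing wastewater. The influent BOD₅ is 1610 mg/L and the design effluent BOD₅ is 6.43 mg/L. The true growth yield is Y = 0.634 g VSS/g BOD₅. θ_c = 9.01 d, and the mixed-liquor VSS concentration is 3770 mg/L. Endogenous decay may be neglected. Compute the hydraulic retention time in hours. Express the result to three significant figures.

Biomass mass balance (decay neglected): V·X = Y·Q·(S₀ − S)·θ_c, so V = 0.634 × 1600 × (1610 − 6.43) × 9.01 / 3770 = 3888 m³.
Hydraulic retention time τ = V/Q = 3888 / 1600 = 2.430 d = 58.31 h.

τ ≈ 58.3 h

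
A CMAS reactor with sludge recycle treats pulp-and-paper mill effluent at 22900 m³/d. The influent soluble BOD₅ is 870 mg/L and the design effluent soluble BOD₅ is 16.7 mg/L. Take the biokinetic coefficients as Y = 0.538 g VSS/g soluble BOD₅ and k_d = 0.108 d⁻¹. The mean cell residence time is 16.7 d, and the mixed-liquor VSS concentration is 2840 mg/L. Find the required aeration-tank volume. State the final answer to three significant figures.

V ≈ 22000 m³

Steady-state biomass mass balance: V·X·(1 + k_d·θ_c) = Y·Q·(S₀ − S)·θ_c, so V = 0.538 × 22900 × (870 − 16.7) × 16.7 / [2840 × (1 + 0.108 × 16.7)] = 1.76×10^8 / 7962 = 22050 m³.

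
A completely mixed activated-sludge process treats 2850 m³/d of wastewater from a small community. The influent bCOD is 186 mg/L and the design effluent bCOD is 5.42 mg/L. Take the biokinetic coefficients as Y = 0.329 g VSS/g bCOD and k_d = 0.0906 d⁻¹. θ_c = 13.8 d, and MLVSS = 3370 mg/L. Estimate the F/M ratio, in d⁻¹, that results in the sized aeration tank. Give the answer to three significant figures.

Rearranging the biomass balance for a CMAS with decay, V = Y·Q·ΔS·θ_c / [X·(1+k_d θ_c)] = 0.329 × 2850 × (186 − 5.42) × 13.8 / [3370 × (1 + 0.0906 × 13.8)] = 2.34×10^6 / 7583 = 308.1 m³.
F/M = Q·S₀ / (V·X) = 2850 × 186 / (308.1 × 3370) = 0.5105 g bCOD·(g VSS·d)⁻¹.

F/M ≈ 0.511 d⁻¹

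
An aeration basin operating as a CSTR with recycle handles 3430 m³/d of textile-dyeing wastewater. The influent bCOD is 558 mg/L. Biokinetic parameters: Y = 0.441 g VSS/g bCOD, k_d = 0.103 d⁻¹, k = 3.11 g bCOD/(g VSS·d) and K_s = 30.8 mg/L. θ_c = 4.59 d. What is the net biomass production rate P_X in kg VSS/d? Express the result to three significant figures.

P_X ≈ 563 kg VSS/d

Effluent substrate depends only on kinetics and SRT: S = K_s(1 + k_d θ_c) / [θ_c(Yk − k_d) − 1] = 30.8 × (1 + 0.103 × 4.59) / [4.59 × (0.441 × 3.11 − 0.103) − 1] = 45.36 / 4.822 = 9.406 mg/L.
The observed yield is Y_obs = Y/(1 + k_d·θ_c) = 0.441 / (1 + 0.103 × 4.59) = 0.441 / 1.473 = 0.2994 g VSS per g bCOD removed.
Substrate removed = Q·(S₀ − S) = 3430 m³/d × (558 − 9.41) g/m³ = 1.88×10^6 g/d = 1882 kg/d.
So the net sludge growth is P_X = 0.2994 × 1882 = 563.4 kg VSS/d.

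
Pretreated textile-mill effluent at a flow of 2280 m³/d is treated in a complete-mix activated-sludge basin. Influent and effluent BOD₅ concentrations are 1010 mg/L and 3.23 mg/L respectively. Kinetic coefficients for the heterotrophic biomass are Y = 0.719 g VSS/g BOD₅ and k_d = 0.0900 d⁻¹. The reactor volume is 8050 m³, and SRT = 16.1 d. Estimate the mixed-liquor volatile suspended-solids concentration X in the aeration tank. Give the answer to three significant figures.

X ≈ 1350 mg/L

From V·X·(1 + k_d·θ_c) = Y·Q·(S₀ − S)·θ_c: X = 0.719 × 2280 × (1010 − 3.23) × 16.1 / [8050 × (1 + 0.0900 × 16.1)] = 1348 mg/L.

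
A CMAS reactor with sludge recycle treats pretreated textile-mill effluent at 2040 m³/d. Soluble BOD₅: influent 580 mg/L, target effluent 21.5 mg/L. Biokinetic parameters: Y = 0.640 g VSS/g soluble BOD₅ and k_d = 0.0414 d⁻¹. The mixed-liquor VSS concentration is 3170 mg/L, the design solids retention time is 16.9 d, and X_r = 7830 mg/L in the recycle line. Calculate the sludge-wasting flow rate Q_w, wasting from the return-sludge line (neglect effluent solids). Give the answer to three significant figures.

Q_w ≈ 54.8 m³/d

Steady-state biomass mass balance: V·X·(1 + k_d·θ_c) = Y·Q·(S₀ − S)·θ_c, so V = 0.640 × 2040 × (580 − 21.5) × 16.9 / [3170 × (1 + 0.0414 × 16.9)] = 1.23×10^7 / 5388 = 2287 m³.
Q_w = (V·X)/(θ_c X_r) = 2287 × 3170 / (16.9 × 7830) = 54.79 m³/d.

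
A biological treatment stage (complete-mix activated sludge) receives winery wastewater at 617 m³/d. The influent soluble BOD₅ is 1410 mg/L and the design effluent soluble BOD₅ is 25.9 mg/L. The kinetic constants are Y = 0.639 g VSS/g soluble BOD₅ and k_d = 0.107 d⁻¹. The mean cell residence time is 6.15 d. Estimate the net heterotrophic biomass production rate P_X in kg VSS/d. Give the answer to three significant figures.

Y_obs = Y / (1 + k_d θ_c) = 0.639 / (1 + 0.107 × 6.15) = 0.639 / 1.658 = 0.3854.
Substrate removed = Q·(S₀ − S) = 617 m³/d × (1410 − 25.9) g/m³ = 8.54×10^5 g/d = 854.0 kg/d.
Net biomass production P_X = Y_obs × Q·(S₀ − S) = 0.3854 × 854.0 = 329.1 kg VSS/d.

P_X ≈ 329 kg VSS/d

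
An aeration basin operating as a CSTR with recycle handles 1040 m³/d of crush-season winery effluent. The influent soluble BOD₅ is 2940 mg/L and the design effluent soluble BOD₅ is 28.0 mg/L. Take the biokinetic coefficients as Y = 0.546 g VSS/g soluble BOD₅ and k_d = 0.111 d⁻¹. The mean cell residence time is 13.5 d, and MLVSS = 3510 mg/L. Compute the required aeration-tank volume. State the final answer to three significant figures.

From the SRT design equation V = Y Q (S₀−S) θ_c / [X (1 + k_d θ_c)] = 0.546 × 1040 × (2940 − 28.0) × 13.5 / [3510 × (1 + 0.111 × 13.5)] = 2.23×10^7 / 8770 = 2545 m³.

V ≈ 2550 m³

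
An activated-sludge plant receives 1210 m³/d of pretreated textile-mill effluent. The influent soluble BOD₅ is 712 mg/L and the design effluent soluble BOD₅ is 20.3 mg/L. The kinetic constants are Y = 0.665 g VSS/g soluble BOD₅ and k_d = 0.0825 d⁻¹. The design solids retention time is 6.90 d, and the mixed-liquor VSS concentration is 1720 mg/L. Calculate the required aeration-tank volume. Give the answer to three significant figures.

V ≈ 1420 m³

From the SRT design equation V = Y Q (S₀−S) θ_c / [X (1 + k_d θ_c)] = 0.665 × 1210 × (712 − 20.3) × 6.90 / [1720 × (1 + 0.0825 × 6.90)] = 3.84×10^6 / 2699 = 1423 m³.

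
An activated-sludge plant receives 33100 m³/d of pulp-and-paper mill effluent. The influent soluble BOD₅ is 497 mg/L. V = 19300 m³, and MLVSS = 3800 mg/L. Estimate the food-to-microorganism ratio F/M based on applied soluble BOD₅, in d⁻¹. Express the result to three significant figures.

F/M ≈ 0.224 d⁻¹

F/M = applied load / biomass = Q·S₀/(V·X) = 33100 × 497 / (19300 × 3800) = 0.2243 d⁻¹.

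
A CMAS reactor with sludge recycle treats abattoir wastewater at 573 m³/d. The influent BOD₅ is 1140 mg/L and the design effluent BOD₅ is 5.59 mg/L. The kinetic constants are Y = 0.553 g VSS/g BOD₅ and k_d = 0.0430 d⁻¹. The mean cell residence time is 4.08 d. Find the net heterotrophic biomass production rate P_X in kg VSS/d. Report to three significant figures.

P_X ≈ 306 kg VSS/d

Correct the yield for decay: Y_obs = Y/(1 + k_d θ_c) = 0.553 / (1 + 0.0430 × 4.08) = 0.553 / 1.175 = 0.4705.
Substrate removed = Q·(S₀ − S) = 573 m³/d × (1140 − 5.59) g/m³ = 6.5×10^5 g/d = 650.0 kg/d.
Biomass produced: P_X = Y_obs·Q·ΔS = 0.4705 × 650.0 ≈ 305.8 kg VSS/d.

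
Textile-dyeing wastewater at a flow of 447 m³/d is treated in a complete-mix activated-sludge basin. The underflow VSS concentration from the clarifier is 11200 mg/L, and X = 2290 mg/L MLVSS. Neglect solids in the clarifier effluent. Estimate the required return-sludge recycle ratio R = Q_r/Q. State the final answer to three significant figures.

R ≈ 0.257

Mass balance around the secondary clarifier (neglecting effluent solids): R = X / (X_r − X) = 2290 / (11200 − 2290) = 0.2570.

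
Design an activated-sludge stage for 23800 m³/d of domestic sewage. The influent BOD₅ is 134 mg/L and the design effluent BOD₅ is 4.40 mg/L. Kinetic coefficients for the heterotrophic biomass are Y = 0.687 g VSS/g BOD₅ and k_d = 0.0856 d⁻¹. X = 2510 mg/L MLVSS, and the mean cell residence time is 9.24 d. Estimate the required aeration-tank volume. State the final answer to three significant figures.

Steady-state biomass mass balance: V·X·(1 + k_d·θ_c) = Y·Q·(S₀ − S)·θ_c, so V = 0.687 × 23800 × (134 − 4.40) × 9.24 / [2510 × (1 + 0.0856 × 9.24)] = 1.96×10^7 / 4495 = 4356 m³.

V ≈ 4360 m³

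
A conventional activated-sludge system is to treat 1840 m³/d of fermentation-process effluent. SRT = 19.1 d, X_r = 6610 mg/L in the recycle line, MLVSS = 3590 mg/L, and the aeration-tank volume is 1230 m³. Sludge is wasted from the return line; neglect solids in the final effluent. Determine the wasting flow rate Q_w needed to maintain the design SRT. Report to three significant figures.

θ_c = V·X/(Q_w·X_r) when wasting from the recycle, so Q_w = V·X/(θ_c·X_r) = 1230 × 3590 / (19.1 × 6610) = 34.98 m³/d.

Q_w ≈ 35.0 m³/d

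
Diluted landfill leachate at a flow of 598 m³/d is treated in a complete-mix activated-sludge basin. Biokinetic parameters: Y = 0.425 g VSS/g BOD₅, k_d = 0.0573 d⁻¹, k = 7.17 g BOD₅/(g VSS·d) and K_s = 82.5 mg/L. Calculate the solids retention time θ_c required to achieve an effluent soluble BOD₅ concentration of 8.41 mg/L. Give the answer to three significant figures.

θ_c ≈ 4.45 d

Specific growth rate at S = 8.41 mg/L: μ = YkS/(K_s+S) = 0.425·7.17·8.41/(82.5+8.41) = 0.2819 d⁻¹.
θ_c = 1/(μ − k_d) = 1/(0.2819 − 0.0573) = 1/0.2246 = 4.452 d.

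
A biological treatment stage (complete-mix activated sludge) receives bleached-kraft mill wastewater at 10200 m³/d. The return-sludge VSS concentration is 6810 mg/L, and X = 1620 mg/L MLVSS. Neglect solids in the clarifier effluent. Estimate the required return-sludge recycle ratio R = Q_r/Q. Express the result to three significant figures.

R ≈ 0.312

Solids balance on the clarifier gives (1+R)X = R·X_r, so R = X/(X_r − X) = 1620 / (6810 − 1620) = 0.3121.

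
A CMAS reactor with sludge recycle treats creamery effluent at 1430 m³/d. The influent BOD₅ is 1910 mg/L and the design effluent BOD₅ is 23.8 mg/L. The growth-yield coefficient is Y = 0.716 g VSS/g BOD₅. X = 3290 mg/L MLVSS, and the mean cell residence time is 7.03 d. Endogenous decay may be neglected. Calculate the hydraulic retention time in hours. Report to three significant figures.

τ ≈ 69.3 h

Biomass mass balance (decay neglected): V·X = Y·Q·(S₀ − S)·θ_c, so V = 0.716 × 1430 × (1910 − 23.8) × 7.03 / 3290 = 4127 m³.
HRT = V/Q = 4127 m³ / 1430 m³·d⁻¹ = 2.886 d × 24 = 69.26 h.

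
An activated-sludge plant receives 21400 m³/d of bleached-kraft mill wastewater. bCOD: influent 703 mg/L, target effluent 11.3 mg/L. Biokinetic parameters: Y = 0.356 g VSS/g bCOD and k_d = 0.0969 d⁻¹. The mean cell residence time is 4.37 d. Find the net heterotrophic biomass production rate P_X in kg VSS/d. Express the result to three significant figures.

Y_obs = Y / (1 + k_d θ_c) = 0.356 / (1 + 0.0969 × 4.37) = 0.356 / 1.423 = 0.2501.
Mass of bCOD removed per day: Q(S₀ − S) = 21400 × 691.7 g/m³ = 14802 kg/d.
Net biomass production P_X = Y_obs × Q·(S₀ − S) = 0.2501 × 14802 = 3702 kg VSS/d.

P_X ≈ 3700 kg VSS/d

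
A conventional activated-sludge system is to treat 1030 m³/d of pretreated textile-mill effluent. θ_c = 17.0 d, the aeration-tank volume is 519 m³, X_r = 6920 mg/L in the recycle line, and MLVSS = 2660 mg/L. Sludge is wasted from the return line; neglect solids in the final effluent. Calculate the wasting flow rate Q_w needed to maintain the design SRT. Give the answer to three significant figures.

θ_c = V·X/(Q_w·X_r) when wasting from the recycle, so Q_w = V·X/(θ_c·X_r) = 519.0 × 2660 / (17.0 × 6920) = 11.74 m³/d.

Q_w ≈ 11.7 m³/d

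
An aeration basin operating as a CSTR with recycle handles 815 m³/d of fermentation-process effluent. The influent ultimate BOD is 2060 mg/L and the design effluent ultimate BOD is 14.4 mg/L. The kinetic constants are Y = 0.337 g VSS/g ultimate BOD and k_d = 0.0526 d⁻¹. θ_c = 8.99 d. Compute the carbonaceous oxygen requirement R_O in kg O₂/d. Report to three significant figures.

Correct the yield for decay: Y_obs = Y/(1 + k_d θ_c) = 0.337 / (1 + 0.0526 × 8.99) = 0.337 / 1.473 = 0.2288.
ΔS = 2060 − 14.4 = 2046 mg/L, so the substrate removal rate is 815 × 2046/1000 = 1667 kg ultimate BOD/d.
Biomass synthesised: P_X = Y_obs × 1667 = 381.5 kg VSS/d.
R_O = Q·(S₀ − S) − 1.42·P_X = 1667 − 1.42 × 381.5 = 1125 kg O₂/d.

R_O ≈ 1130 kg O₂/d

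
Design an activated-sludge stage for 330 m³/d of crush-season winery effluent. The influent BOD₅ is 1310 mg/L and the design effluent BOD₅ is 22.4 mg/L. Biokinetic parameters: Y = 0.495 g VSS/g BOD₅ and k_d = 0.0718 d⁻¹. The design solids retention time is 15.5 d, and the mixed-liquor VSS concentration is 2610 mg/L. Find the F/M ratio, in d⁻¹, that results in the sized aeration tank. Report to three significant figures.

Steady-state biomass mass balance: V·X·(1 + k_d·θ_c) = Y·Q·(S₀ − S)·θ_c, so V = 0.495 × 330 × (1310 − 22.4) × 15.5 / [2610 × (1 + 0.0718 × 15.5)] = 3.26×10^6 / 5515 = 591.2 m³.
Food-to-microorganism ratio F/M = Q S₀ / (V X) = 330 × 1310 / (591.2 × 2610) = 0.2802 d⁻¹.

F/M ≈ 0.280 d⁻¹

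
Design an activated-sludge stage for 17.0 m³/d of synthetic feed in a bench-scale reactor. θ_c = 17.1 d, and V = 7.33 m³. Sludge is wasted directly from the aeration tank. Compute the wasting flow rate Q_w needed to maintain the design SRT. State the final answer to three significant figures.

For wasting at MLVSS concentration, Q_w = V/θ_c = 7.330/17.1 = 0.4287 m³/d.

Q_w ≈ 0.429 m³/d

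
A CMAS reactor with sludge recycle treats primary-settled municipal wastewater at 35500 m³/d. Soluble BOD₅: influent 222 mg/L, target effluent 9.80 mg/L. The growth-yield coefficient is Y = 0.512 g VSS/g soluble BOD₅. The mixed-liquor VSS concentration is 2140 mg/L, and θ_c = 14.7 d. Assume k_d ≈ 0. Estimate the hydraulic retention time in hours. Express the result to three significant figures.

τ ≈ 17.9 h

With k_d = 0 the design equation reduces to V = Y Q (S₀−S) θ_c / X = 0.512 × 35500 × (222 − 9.80) × 14.7 / 2140 = 26494 m³.
Hydraulic retention time τ = V/Q = 26494 / 35500 = 0.7463 d = 17.91 h.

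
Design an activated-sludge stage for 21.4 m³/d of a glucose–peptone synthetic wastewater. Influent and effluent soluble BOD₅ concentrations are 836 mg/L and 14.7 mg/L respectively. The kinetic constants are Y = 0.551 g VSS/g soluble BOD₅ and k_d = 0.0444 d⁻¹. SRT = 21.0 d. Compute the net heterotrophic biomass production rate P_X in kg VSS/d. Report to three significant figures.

P_X ≈ 5.01 kg VSS/d

Observed yield with endogenous decay: Y_obs = Y / (1 + k_d·θ_c) = 0.551 / (1 + 0.0444 × 21.0) = 0.551 / 1.932 = 0.2851 g VSS/g soluble BOD₅.
Substrate removed = Q·(S₀ − S) = 21.4 m³/d × (836 − 14.7) g/m³ = 1.76×10^4 g/d = 17.58 kg/d.
So the net sludge growth is P_X = 0.2851 × 17.58 = 5.012 kg VSS/d.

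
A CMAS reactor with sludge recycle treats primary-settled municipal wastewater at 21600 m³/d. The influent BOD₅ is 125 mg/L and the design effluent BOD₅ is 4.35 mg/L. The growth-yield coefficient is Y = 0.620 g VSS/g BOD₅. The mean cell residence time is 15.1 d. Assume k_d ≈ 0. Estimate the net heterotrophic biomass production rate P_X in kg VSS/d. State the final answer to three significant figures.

P_X ≈ 1620 kg VSS/d

With endogenous decay neglected, the observed yield equals the true yield: Y_obs = Y = 0.620 g VSS/g BOD₅.
Substrate removed = Q·(S₀ − S) = 21600 m³/d × (125 − 4.35) g/m³ = 2.61×10^6 g/d = 2606 kg/d.
Biomass produced: P_X = Y_obs·Q·ΔS = 0.6200 × 2606 ≈ 1616 kg VSS/d.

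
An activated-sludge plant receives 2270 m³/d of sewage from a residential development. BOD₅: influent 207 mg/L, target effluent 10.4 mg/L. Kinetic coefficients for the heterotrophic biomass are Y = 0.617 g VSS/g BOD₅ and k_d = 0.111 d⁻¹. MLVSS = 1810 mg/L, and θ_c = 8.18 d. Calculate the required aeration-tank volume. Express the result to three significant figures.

Steady-state biomass mass balance: V·X·(1 + k_d·θ_c) = Y·Q·(S₀ − S)·θ_c, so V = 0.617 × 2270 × (207 − 10.4) × 8.18 / [1810 × (1 + 0.111 × 8.18)] = 2.25×10^6 / 3453 = 652.2 m³.

V ≈ 652 m³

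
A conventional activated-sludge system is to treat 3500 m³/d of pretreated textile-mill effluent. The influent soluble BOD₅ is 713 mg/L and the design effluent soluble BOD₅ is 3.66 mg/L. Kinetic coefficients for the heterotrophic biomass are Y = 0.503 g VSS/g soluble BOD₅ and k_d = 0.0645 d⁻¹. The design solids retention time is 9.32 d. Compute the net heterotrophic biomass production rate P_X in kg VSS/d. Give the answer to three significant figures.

P_X ≈ 780 kg VSS/d

Observed yield with endogenous decay: Y_obs = Y / (1 + k_d·θ_c) = 0.503 / (1 + 0.0645 × 9.32) = 0.503 / 1.601 = 0.3142 g VSS/g soluble BOD₅.
Q·(S₀ − S) = 3500 × (713 − 3.66) × 10⁻³ = 2483 kg/d removed.
Biomass produced: P_X = Y_obs·Q·ΔS = 0.3142 × 2483 ≈ 779.9 kg VSS/d.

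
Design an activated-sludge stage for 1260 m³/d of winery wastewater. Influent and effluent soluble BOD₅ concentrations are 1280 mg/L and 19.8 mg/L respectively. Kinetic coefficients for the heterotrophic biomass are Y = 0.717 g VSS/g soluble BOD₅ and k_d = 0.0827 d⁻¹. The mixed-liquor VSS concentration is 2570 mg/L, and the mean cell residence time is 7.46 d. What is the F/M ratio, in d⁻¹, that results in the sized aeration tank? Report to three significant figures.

F/M ≈ 0.307 d⁻¹

Steady-state biomass mass balance: V·X·(1 + k_d·θ_c) = Y·Q·(S₀ − S)·θ_c, so V = 0.717 × 1260 × (1280 − 19.8) × 7.46 / [2570 × (1 + 0.0827 × 7.46)] = 8.49×10^6 / 4156 = 2044 m³.
F/M = Q·S₀ / (V·X) = 1260 × 1280 / (2044 × 2570) = 0.3070 g soluble BOD₅·(g VSS·d)⁻¹.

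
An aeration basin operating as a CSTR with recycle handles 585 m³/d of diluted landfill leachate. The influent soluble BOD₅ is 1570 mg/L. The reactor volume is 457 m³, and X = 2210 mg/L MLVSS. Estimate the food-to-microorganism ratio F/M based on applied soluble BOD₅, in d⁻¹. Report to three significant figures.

F/M ≈ 0.909 d⁻¹

F/M = Q·S₀ / (V·X) = 585 × 1570 / (457.0 × 2210) = 0.9094 g soluble BOD₅·(g VSS·d)⁻¹.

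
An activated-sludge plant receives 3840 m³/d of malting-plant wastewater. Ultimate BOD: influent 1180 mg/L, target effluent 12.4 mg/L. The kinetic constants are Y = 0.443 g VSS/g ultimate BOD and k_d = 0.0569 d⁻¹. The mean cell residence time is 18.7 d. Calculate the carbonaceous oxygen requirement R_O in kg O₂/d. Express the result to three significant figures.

Y_obs = Y / (1 + k_d θ_c) = 0.443 / (1 + 0.0569 × 18.7) = 0.443 / 2.064 = 0.2146.
ΔS = 1180 − 12.4 = 1168 mg/L, so the substrate removal rate is 3840 × 1168/1000 = 4484 kg ultimate BOD/d.
Net sludge production P_X = 0.2146 × 4484 = 962.3 kg VSS/d.
Carbonaceous O₂ demand = substrate oxidised − cell-mass equivalent = 4484 − 1.42 × 962.3 = 3117 kg O₂/d.

R_O ≈ 3120 kg O₂/d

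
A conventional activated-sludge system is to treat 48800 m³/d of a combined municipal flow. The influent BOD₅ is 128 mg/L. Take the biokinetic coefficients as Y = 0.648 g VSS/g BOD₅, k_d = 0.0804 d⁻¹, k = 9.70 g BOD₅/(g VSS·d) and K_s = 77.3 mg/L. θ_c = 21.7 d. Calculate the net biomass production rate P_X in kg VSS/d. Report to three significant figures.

For a completely mixed reactor with recycle the Lawrence–McCarty relation gives S = K_s·(1 + k_d·θ_c) / [θ_c·(Y·k − k_d) − 1] = 77.3 × (1 + 0.0804 × 21.7) / [21.7 × (0.648 × 9.70 − 0.0804) − 1] = 212.2 / 133.7 = 1.587 mg/L.
Correct the yield for decay: Y_obs = Y/(1 + k_d θ_c) = 0.648 / (1 + 0.0804 × 21.7) = 0.648 / 2.745 = 0.2361.
ΔS = 128 − 1.59 = 126.4 mg/L, so the substrate removal rate is 48800 × 126.4/1000 = 6169 kg BOD₅/d.
Net biomass production P_X = Y_obs × Q·(S₀ − S) = 0.2361 × 6169 = 1456 kg VSS/d.

P_X ≈ 1460 kg VSS/d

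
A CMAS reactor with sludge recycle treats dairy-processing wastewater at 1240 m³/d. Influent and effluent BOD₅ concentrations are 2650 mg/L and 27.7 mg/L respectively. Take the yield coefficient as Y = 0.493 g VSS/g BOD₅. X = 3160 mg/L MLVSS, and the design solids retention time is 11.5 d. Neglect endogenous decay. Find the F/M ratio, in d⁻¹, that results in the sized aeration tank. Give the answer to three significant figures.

F/M ≈ 0.178 d⁻¹

Biomass mass balance (decay neglected): V·X = Y·Q·(S₀ − S)·θ_c, so V = 0.493 × 1240 × (2650 − 27.7) × 11.5 / 3160 = 5834 m³.
Food-to-microorganism ratio F/M = Q S₀ / (V X) = 1240 × 2650 / (5834 × 3160) = 0.1782 d⁻¹.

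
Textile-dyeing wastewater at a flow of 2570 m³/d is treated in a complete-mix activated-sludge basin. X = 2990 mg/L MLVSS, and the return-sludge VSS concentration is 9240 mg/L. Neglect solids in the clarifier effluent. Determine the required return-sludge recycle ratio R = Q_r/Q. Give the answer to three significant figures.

R ≈ 0.478

R = Q_r/Q = X/(X_r − X) = 2990 / (9240 − 2990) = 0.4784.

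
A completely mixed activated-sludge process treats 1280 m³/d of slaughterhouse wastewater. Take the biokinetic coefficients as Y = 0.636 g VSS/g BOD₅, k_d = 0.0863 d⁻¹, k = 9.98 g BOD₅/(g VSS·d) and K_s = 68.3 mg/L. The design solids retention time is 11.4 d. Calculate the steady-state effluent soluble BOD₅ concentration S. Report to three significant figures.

S ≈ 1.93 mg/L

For a completely mixed reactor with recycle the Lawrence–McCarty relation gives S = K_s·(1 + k_d·θ_c) / [θ_c·(Y·k − k_d) − 1] = 68.3 × (1 + 0.0863 × 11.4) / [11.4 × (0.636 × 9.98 − 0.0863) − 1] = 135.5 / 70.38 = 1.925 mg/L.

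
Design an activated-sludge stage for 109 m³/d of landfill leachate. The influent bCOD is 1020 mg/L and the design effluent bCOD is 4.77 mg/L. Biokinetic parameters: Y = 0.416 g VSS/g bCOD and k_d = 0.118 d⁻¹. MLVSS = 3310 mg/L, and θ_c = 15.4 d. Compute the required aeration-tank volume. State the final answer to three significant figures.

V ≈ 76.0 m³

From the SRT design equation V = Y Q (S₀−S) θ_c / [X (1 + k_d θ_c)] = 0.416 × 109 × (1020 − 4.77) × 15.4 / [3310 × (1 + 0.118 × 15.4)] = 7.09×10^5 / 9325 = 76.03 m³.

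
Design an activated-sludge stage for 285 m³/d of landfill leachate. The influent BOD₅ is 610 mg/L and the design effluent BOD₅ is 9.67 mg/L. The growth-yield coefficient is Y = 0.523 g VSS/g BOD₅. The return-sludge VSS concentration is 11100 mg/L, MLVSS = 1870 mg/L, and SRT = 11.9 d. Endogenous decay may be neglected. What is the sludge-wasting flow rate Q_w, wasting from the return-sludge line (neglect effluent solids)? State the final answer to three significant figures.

V·X = Y·Q·ΔS·θ_c gives V = 0.523 × 285 × (610 − 9.67) × 11.9 / 1870 = 569.4 m³.
Q_w = (V·X)/(θ_c X_r) = 569.4 × 1870 / (11.9 × 11100) = 8.061 m³/d.

Q_w ≈ 8.06 m³/d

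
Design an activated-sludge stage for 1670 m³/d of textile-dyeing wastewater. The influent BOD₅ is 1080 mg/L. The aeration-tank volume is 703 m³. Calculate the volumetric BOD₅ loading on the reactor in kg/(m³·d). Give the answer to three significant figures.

Volumetric loading L_v = Q·S₀ / V = 1670 × 1080 g/m³ / 703.0 m³ = 2566 g/(m³·d) = 2.566 kg BOD₅/(m³·d).

L_v ≈ 2.57 kg BOD₅/(m³·d)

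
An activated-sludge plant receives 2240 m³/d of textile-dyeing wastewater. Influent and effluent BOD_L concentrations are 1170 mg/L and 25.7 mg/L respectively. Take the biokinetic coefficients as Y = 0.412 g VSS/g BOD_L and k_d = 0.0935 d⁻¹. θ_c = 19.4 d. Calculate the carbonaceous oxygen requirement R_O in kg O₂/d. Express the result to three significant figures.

R_O ≈ 2030 kg O₂/d

Y_obs = Y / (1 + k_d θ_c) = 0.412 / (1 + 0.0935 × 19.4) = 0.412 / 2.814 = 0.1464.
Substrate removed = Q·(S₀ − S) = 2240 m³/d × (1170 − 25.7) g/m³ = 2.56×10^6 g/d = 2563 kg/d.
P_X = Y_obs·Q·(S₀ − S) = 0.1464 × 2563 = 375.3 kg VSS/d.
Carbonaceous O₂ demand = substrate oxidised − cell-mass equivalent = 2563 − 1.42 × 375.3 = 2030 kg O₂/d.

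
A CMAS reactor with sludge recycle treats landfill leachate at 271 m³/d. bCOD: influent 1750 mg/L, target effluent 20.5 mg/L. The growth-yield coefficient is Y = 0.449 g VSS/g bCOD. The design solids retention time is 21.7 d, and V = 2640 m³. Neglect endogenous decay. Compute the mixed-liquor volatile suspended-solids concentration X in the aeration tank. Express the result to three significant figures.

X = Y·Q·ΔS·θ_c / V = 0.449 × 271 × (1750 − 20.5) × 21.7 / 2640 = 1730 mg/L.

X ≈ 1730 mg/L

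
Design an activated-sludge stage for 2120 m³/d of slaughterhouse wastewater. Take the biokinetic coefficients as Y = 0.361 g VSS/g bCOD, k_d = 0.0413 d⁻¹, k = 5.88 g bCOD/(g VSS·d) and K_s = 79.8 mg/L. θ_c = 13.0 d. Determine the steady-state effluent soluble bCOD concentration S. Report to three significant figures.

From the Monod/SRT balance for a CMAS, S = K_s·(1+k_d θ_c)/[θ_c·(Y k − k_d) − 1] = 79.8 × (1 + 0.0413 × 13.0) / [13.0 × (0.361 × 5.88 − 0.0413) − 1] = 122.6 / 26.06 = 4.707 mg/L.

S ≈ 4.71 mg/L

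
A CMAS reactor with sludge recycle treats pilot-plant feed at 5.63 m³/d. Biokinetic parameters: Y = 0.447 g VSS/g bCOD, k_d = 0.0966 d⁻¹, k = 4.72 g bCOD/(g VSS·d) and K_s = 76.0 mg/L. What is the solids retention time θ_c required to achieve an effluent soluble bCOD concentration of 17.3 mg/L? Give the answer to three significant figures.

From 1/θ_c = Y·k·S/(K_s + S) − k_d: Y·k·S/(K_s+S) = 0.447 × 4.72 × 17.3 / (76.0 + 17.3) = 0.3912 d⁻¹.
θ_c = 1/(μ − k_d) = 1/(0.3912 − 0.0966) = 1/0.2946 = 3.394 d.

θ_c ≈ 3.39 d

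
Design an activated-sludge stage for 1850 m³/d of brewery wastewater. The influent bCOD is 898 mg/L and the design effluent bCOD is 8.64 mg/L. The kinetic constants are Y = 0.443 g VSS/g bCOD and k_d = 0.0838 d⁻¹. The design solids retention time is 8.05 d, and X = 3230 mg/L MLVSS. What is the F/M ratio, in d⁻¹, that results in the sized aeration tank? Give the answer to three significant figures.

F/M ≈ 0.474 d⁻¹

Steady-state biomass mass balance: V·X·(1 + k_d·θ_c) = Y·Q·(S₀ − S)·θ_c, so V = 0.443 × 1850 × (898 − 8.64) × 8.05 / [3230 × (1 + 0.0838 × 8.05)] = 5.87×10^6 / 5409 = 1085 m³.
F/M = applied load / biomass = Q·S₀/(V·X) = 1850 × 898 / (1085 × 3230) = 0.4741 d⁻¹.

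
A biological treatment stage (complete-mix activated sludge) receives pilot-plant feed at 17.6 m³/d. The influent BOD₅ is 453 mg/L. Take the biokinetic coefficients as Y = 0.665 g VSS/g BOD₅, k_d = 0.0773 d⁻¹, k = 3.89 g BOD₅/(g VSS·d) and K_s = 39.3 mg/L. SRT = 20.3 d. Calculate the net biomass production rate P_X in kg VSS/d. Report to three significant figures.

For a completely mixed reactor with recycle the Lawrence–McCarty relation gives S = K_s·(1 + k_d·θ_c) / [θ_c·(Y·k − k_d) − 1] = 39.3 × (1 + 0.0773 × 20.3) / [20.3 × (0.665 × 3.89 − 0.0773) − 1] = 101.0 / 49.94 = 2.022 mg/L.
The observed yield is Y_obs = Y/(1 + k_d·θ_c) = 0.665 / (1 + 0.0773 × 20.3) = 0.665 / 2.569 = 0.2588 g VSS per g BOD₅ removed.
Substrate removed = Q·(S₀ − S) = 17.6 m³/d × (453 − 2.02) g/m³ = 7.94×10^3 g/d = 7.937 kg/d.
Biomass produced: P_X = Y_obs·Q·ΔS = 0.2588 × 7.937 ≈ 2.054 kg VSS/d.

P_X ≈ 2.05 kg VSS/d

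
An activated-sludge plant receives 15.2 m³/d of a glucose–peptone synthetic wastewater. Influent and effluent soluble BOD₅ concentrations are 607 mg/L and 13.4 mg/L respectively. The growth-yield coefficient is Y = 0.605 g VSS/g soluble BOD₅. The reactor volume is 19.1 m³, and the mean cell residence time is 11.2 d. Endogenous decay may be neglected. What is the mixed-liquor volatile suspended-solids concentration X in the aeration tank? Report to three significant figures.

X ≈ 3200 mg/L

From V·X = Y·Q·(S₀ − S)·θ_c (decay neglected): X = 0.605 × 15.2 × (607 − 13.4) × 11.2 / 19.1 = 3201 mg/L.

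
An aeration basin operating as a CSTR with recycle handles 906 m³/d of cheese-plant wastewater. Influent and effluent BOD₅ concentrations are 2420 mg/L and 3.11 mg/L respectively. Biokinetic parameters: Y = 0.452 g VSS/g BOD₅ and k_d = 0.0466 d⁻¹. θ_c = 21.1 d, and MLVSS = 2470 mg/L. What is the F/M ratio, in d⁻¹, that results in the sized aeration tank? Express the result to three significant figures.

From the SRT design equation V = Y Q (S₀−S) θ_c / [X (1 + k_d θ_c)] = 0.452 × 906 × (2420 − 3.11) × 21.1 / [2470 × (1 + 0.0466 × 21.1)] = 2.09×10^7 / 4899 = 4263 m³.
F/M = Q·S₀ / (V·X) = 906 × 2420 / (4263 × 2470) = 0.2082 g BOD₅·(g VSS·d)⁻¹.

F/M ≈ 0.208 d⁻¹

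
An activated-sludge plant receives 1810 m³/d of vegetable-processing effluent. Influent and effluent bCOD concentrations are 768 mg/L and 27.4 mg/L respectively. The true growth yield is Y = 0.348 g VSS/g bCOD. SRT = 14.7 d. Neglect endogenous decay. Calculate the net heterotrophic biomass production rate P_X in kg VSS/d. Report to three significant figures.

Since k_d ≈ 0, Y_obs = Y = 0.348 g VSS/g bCOD.
ΔS = 768 − 27.4 = 740.6 mg/L, so the substrate removal rate is 1810 × 740.6/1000 = 1340 kg bCOD/d.
P_X = Y_obs · Q(S₀ − S) = 0.3480 × 1340 = 466.5 kg VSS/d.

P_X ≈ 466 kg VSS/d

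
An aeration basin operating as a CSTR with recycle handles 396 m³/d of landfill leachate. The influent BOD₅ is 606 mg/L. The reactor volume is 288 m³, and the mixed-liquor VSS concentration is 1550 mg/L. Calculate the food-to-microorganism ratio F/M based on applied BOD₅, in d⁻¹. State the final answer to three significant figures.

F/M ≈ 0.538 d⁻¹

Food-to-microorganism ratio F/M = Q S₀ / (V X) = 396 × 606 / (288.0 × 1550) = 0.5376 d⁻¹.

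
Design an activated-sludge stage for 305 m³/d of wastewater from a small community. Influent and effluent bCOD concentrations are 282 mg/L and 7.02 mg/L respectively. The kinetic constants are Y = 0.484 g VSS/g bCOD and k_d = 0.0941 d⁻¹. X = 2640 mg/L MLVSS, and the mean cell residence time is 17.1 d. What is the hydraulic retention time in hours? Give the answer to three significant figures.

τ ≈ 7.93 h

Steady-state biomass mass balance: V·X·(1 + k_d·θ_c) = Y·Q·(S₀ − S)·θ_c, so V = 0.484 × 305 × (282 − 7.02) × 17.1 / [2640 × (1 + 0.0941 × 17.1)] = 6.94×10^5 / 6888 = 100.8 m³.
τ = V/Q = 100.8/305 = 0.3304 d, or 7.930 h.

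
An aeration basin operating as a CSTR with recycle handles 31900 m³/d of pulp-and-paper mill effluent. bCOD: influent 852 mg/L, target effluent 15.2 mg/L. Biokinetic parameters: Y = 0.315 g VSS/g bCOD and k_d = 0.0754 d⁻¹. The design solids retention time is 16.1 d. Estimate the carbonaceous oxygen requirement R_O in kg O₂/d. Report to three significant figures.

R_O ≈ 21300 kg O₂/d

Correct the yield for decay: Y_obs = Y/(1 + k_d θ_c) = 0.315 / (1 + 0.0754 × 16.1) = 0.315 / 2.214 = 0.1423.
Mass of bCOD removed per day: Q(S₀ − S) = 31900 × 836.8 g/m³ = 26694 kg/d.
Net sludge production P_X = 0.1423 × 26694 = 3798 kg VSS/d.
R_O = Q·ΔS − 1.42 P_X = 26694 − 5393 = 21301 kg O₂/d.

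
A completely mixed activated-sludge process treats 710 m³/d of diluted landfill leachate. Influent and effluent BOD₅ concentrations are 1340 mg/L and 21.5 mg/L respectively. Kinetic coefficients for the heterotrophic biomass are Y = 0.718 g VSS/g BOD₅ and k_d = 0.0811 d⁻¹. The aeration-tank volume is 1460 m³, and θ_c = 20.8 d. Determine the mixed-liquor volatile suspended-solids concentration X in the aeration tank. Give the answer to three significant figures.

X ≈ 3560 mg/L

From V·X·(1 + k_d·θ_c) = Y·Q·(S₀ − S)·θ_c: X = 0.718 × 710 × (1340 − 21.5) × 20.8 / [1460 × (1 + 0.0811 × 20.8)] = 3564 mg/L.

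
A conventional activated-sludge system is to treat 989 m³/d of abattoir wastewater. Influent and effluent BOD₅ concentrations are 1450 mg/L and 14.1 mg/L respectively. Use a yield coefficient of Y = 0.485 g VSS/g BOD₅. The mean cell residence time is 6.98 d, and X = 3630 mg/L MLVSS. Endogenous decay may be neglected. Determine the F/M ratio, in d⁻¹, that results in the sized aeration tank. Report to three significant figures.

With k_d = 0 the design equation reduces to V = Y Q (S₀−S) θ_c / X = 0.485 × 989 × (1450 − 14.1) × 6.98 / 3630 = 1324 m³.
Food-to-microorganism ratio F/M = Q S₀ / (V X) = 989 × 1450 / (1324 × 3630) = 0.2983 d⁻¹.

F/M ≈ 0.298 d⁻¹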